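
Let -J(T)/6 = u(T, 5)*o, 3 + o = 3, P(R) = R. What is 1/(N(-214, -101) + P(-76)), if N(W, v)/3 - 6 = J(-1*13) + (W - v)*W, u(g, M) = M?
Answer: 1/72488 ≈ 1.3795e-5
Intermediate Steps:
o = 0 (o = -3 + 3 = 0)
J(T) = 0 (J(T) = -30*0 = -6*0 = 0)
N(W, v) = 18 + 3*W*(W - v) (N(W, v) = 18 + 3*(0 + (W - v)*W) = 18 + 3*(0 + W*(W - v)) = 18 + 3*(W*(W - v)) = 18 + 3*W*(W - v))
1/(N(-214, -101) + P(-76)) = 1/((18 + 3*(-214)² - 3*(-214)*(-101)) - 76) = 1/((18 + 3*45796 - 64842) - 76) = 1/((18 + 137388 - 64842) - 76) = 1/(72564 - 76) = 1/72488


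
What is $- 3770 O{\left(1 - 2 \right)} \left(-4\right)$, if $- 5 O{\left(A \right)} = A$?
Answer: $3016$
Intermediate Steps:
$O{\left(A \right)} = - \frac{A}{5}$
$- 3770 O{\left(1 - 2 \right)} \left(-4\right) = - 3770 - \frac{1 - 2}{5} \left(-4\right) = - 3770 \left(- \frac{1}{5}\right) \left(-1\right) \left(-4\right) = - 3770 \cdot \frac{1}{5} \left(-4\right) = \left(-3770\right) \left(- \frac{4}{5}\right) = 3016$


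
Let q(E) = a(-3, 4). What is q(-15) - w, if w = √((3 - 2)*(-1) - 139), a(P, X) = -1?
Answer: -1 - 2*I*√35 ≈ -1.0 - 11.832*I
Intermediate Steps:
q(E) = -1
w = 2*I*√35 (w = √(1*(-1) - 139) = √(-1 - 139) = √(-140) = 2*I*√35 ≈ 11.832*I)
q(-15) - w = -1 - 2*I*√35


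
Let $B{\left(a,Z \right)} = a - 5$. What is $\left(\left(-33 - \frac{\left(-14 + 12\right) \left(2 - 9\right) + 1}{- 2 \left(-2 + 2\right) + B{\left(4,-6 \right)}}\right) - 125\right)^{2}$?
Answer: $20449$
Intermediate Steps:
$B{\left(a,Z \right)} = -5 + a$
$\left(\left(-33 - \frac{\left(-14 + 12\right) \left(2 - 9\right) + 1}{- 2 \left(-2 + 2\right) + B{\left(4,-6 \right)}}\right) - 125\right)^{2} = \left(\left(-33 - \frac{\left(-14 + 12\right) \left(2 - 9\right) + 1}{- 2 \left(-2 + 2\right) + \left(-5 + 4\right)}\right) - 125\right)^{2} = \left(\left(-33 - \frac{\left(-2\right) \left(-7\right) + 1}{\left(-2\right) 0 - 1}\right) - 125\right)^{2} = \left(\left(-33 - \frac{14 + 1}{0 - 1}\right) - 125\right)^{2} = \left(\left(-33 - \frac{15}{-1}\right) - 125\right)^{2} = \left(\left(-33 - 15 \left(-1\right)\right) - 125\right)^{2} = \left(\left(-33 - -15\right) - 125\right)^{2} = \left(\left(-33 + 15\right) - 125\right)^{2} = \left(-18 - 125\right)^{2} = \left(-143\right)^{2} = 20449$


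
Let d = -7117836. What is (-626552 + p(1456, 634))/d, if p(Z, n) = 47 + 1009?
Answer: 156374/1779459 ≈ 0.087877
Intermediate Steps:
p(Z, n) = 1056
(-626552 + p(1456, 634))/d = (-626552 + 1056)/(-7117836) = -625496*(-1/7117836) = 156374/1779459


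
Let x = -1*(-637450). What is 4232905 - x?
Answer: 3595455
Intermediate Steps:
x = 637450
4232905 - x = 4232905 - 1*637450 = 4232905 - 637450 = 3595455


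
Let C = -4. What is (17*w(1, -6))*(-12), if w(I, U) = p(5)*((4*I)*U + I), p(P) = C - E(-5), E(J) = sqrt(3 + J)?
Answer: -18768 - 4692*I*sqrt(2) ≈ -18768.0 - 6635.5*I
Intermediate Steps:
p(P) = -4 - I*sqrt(2) (p(P) = -4 - sqrt(3 - 5) = -4 - sqrt(-2) = -4 - I*sqrt(2))
w(I, U) = (-4 - I*sqrt(2))*(I + 4*I*U) (w(I, U) = (-4 - I*sqrt(2))*((4*I)*U + I) = (-4 - I*sqrt(2))*(4*I*U + I) = (-4 - I*sqrt(2))*(I + 4*I*U))
(17*w(1, -6))*(-12) = (17*(-1*1*(1 + 4*(-6))*(4 + I*sqrt(2))))*(-12) = (17*(-1*1*(1 - 24)*(4 + I*sqrt(2))))*(-12) = (17*(-1*1*(-23)*(4 + I*sqrt(2))))*(-12) = (17*(92 + 23*I*sqrt(2)))*(-12) = (1564 + 391*I*sqrt(2))*(-12) = -18768 - 4692*I*sqrt(2)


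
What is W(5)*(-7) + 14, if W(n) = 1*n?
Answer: -21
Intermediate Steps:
W(n) = n
W(5)*(-7) + 14 = 5*(-7) + 14 = -35 + 14 = -21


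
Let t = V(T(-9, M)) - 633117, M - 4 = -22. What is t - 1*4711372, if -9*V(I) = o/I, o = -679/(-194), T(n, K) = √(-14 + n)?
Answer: -5344489 + 7*I*√23/414 ≈ -5.3445e+6 + 0.081089*I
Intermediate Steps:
M = -18 (M = 4 - 22 = -18)
o = 7/2 (o = -679*(-1/194) = 7/2 ≈ 3.5000)
V(I) = -7/(18*I)
t = -633117 + 7*I*√23/414 (t = -7/(18*√(-14 - 9)) - 633117 = -7*(-I*√23/23)/18 - 633117 = -(-7)*I*√23/414 - 633117 = 7*I*√23/414 - 633117 = -633117 + 7*I*√23/414 ≈ -6.3312e+5 + 0.081089*I)
t - 1*4711372 = (-633117 + 7*I*√23/414) - 1*4711372 = (-633117 + 7*I*√23/414) - 4711372 = -5344489 + 7*I*√23/414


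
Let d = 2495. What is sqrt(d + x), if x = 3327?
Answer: sqrt(5822) ≈ 76.302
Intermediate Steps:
sqrt(d + x) = sqrt(2495 + 3327) = sqrt(5822)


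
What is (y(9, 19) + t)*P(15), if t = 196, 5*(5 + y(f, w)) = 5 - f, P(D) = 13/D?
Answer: 4121/25 ≈ 164.84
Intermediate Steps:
y(f, w) = -4 - f/5 (y(f, w) = -5 + (5 - f)/5 = -5 + (1 - f/5) = -4 - f/5)
(y(9, 19) + t)*P(15) = ((-4 - ⅕*9) + 196)*(13/15) = ((-4 - 9/5) + 196)*(13*(1/15)) = (-29/5 + 196)*(13/15) = (951/5)*(13/15) = 4121/25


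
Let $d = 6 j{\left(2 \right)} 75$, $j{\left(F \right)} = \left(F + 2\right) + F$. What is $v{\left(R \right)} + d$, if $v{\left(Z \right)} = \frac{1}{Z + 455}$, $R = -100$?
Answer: $\frac{958501}{355} \approx 2700.0$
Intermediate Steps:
$j{\left(F \right)} = 2 + 2 F$ ($j{\left(F \right)} = \left(2 + F\right) + F = 2 + 2 F$)
$d = 2700$ ($d = 6 \left(2 + 2 \cdot 2\right) 75 = 6 \left(2 + 4\right) 75 = 6 \cdot 6 \cdot 75 = 36 \cdot 75 = 2700$)
$v{\left(Z \right)} = \frac{1}{455 + Z}$
$v{\left(R \right)} + d = \frac{1}{455 - 100} + 2700 = \frac{1}{355} + 2700 = \frac{958501}{355}$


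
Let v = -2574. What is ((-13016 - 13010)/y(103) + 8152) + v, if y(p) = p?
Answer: 548508/103 ≈ 5325.3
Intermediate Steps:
((-13016 - 13010)/y(103) + 8152) + v = ((-13016 - 13010)/103 + 8152) - 2574 = (-26026*1/103 + 8152) - 2574 = (-26026/103 + 8152) - 2574 = 813630/103 - 2574 = 548508/103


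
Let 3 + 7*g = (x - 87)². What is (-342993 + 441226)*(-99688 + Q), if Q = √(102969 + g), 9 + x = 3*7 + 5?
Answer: -9792651304 + 392932*√317485/7 ≈ -9.7610e+9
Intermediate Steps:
x = 17 (x = -9 + (3*7 + 5) = -9 + (21 + 5) = -9 + 26 = 17)
g = 4897/7 (g = -3/7 + (17 - 87)²/7 = -3/7 + (⅐)*(-70)² = -3/7 + (⅐)*4900 = -3/7 + 700 = 4897/7 ≈ 699.57)
Q = 4*√317485/7 (Q = √(102969 + 4897/7) = √(725680/7) = 4*√317485/7 ≈ 321.98)
(-342993 + 441226)*(-99688 + Q) = (-342993 + 441226)*(-99688 + 4*√317485/7) = 98233*(-99688 + 4*√317485/7) = -9792651304 + 392932*√317485/7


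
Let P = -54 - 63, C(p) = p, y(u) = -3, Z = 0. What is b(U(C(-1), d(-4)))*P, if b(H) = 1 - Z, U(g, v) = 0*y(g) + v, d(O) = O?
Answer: -117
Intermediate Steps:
U(g, v) = v (U(g, v) = 0*(-3) + v = 0 + v = v)
P = -117
b(H) = 1 (b(H) = 1 - 1*0 = 1 + 0 = 1)
b(U(C(-1), d(-4)))*P = 1*(-117) = -117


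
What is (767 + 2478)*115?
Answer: 373175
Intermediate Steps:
(767 + 2478)*115 = 3245*115 = 373175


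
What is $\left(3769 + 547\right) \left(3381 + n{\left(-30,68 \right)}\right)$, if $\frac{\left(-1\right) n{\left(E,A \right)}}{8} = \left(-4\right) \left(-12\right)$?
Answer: $12935052$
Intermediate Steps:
$n{\left(E,A \right)} = -384$ ($n{\left(E,A \right)} = - 8 \left(\left(-4\right) \left(-12\right)\right) = \left(-8\right) 48 = -384$)
$\left(3769 + 547\right) \left(3381 + n{\left(-30,68 \right)}\right) = \left(3769 + 547\right) \left(3381 - 384\right) = 4316 \cdot 2997 = 12935052$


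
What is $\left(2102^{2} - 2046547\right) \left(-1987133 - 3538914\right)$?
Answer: $-13106993259279$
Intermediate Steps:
$\left(2102^{2} - 2046547\right) \left(-1987133 - 3538914\right) = \left(4418404 - 2046547\right) \left(-5526047\right) = 2371857 \left(-5526047\right) = -13106993259279$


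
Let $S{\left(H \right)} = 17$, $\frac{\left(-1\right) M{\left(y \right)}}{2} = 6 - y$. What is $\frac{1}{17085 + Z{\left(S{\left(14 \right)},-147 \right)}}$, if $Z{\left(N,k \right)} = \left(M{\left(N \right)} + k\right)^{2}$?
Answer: $\frac{1}{32710} \approx 3.0572 \cdot 10^{-5}$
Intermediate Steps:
$M{\left(y \right)} = -12 + 2 y$ ($M{\left(y \right)} = - 2 \left(6 - y\right) = -12 + 2 y$)
$Z{\left(N,k \right)} = \left(-12 + k + 2 N\right)^{2}$ ($Z{\left(N,k \right)} = \left(\left(-12 + 2 N\right) + k\right)^{2} = \left(-12 + k + 2 N\right)^{2}$)
$\frac{1}{17085 + Z{\left(S{\left(14 \right)},-147 \right)}} = \frac{1}{17085 + \left(-12 - 147 + 2 \cdot 17\right)^{2}} = \frac{1}{17085 + \left(-12 - 147 + 34\right)^{2}} = \frac{1}{17085 + \left(-125\right)^{2}} = \frac{1}{17085 + 15625} = \frac{1}{32710}$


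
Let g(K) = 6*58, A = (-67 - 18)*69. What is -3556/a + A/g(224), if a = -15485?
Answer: -29860679/1796260 ≈ -16.624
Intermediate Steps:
A = -5865 (A = -85*69 = -5865)
g(K) = 348
-3556/a + A/g(224) = -3556/(-15485) - 5865/348 = -3556*(-1/15485) - 5865*1/348 = 3556/15485 - 1955/116 = -29860679/1796260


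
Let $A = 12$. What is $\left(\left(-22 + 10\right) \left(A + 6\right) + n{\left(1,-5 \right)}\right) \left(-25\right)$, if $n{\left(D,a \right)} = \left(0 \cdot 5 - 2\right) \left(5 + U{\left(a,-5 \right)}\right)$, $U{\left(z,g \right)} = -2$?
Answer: $5550$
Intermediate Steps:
$n{\left(D,a \right)} = -6$ ($n{\left(D,a \right)} = \left(0 \cdot 5 - 2\right) \left(5 - 2\right) = \left(0 - 2\right) 3 = \left(-2\right) 3 = -6$)
$\left(\left(-22 + 10\right) \left(A + 6\right) + n{\left(1,-5 \right)}\right) \left(-25\right) = \left(\left(-22 + 10\right) \left(12 + 6\right) - 6\right) \left(-25\right) = \left(\left(-12\right) 18 - 6\right) \left(-25\right) = \left(-216 - 6\right) \left(-25\right) = \left(-222\right) \left(-25\right) = 5550$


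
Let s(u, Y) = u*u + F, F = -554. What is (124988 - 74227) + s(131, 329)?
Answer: 67368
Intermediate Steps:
s(u, Y) = -554 + u² (s(u, Y) = u*u - 554 = u² - 554 = -554 + u²)
(124988 - 74227) + s(131, 329) = (124988 - 74227) + (-554 + 131²) = 50761 + (-554 + 17161) = 50761 + 16607 = 67368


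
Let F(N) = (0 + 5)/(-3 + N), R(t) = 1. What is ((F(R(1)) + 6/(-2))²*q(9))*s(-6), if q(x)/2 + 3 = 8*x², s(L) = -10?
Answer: -390225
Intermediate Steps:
q(x) = -6 + 16*x² (q(x) = -6 + 2*(8*x²) = -6 + 16*x²)
F(N) = 5/(-3 + N)
((F(R(1)) + 6/(-2))²*q(9))*s(-6) = ((5/(-3 + 1) + 6/(-2))²*(-6 + 16*9²))*(-10) = ((5/(-2) + 6*(-½))²*(-6 + 16*81))*(-10) = ((5*(-½) - 3)²*(-6 + 1296))*(-10) = ((-5/2 - 3)²*1290)*(-10) = ((-11/2)²*1290)*(-10) = ((121/4)*1290)*(-10) = (78045/2)*(-10) = -390225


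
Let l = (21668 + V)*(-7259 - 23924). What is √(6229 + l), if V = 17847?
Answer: 8*I*√19252969 ≈ 35103.0*I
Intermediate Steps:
l = -1232196245 (l = (21668 + 17847)*(-7259 - 23924) = 39515*(-31183) = -1232196245)
√(6229 + l) = √(6229 - 1232196245) = √(-1232190016) = 8*I*√19252969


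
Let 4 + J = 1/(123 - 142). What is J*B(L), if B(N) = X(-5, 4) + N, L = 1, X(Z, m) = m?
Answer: -385/19 ≈ -20.263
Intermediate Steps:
B(N) = 4 + N
J = -77/19 (J = -4 + 1/(123 - 142) = -4 + 1/(-19) = -4 - 1/19 = -77/19 ≈ -4.0526)
J*B(L) = -77*(4 + 1)/19 = -77/19*5 = -385/19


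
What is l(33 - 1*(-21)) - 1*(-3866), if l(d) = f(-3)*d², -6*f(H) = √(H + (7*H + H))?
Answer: 3866 - 1458*I*√3 ≈ 3866.0 - 2525.3*I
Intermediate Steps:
f(H) = -√H/2 (f(H) = -√(H + (7*H + H))/6 = -√(H + 8*H)/6 = -3*√H/6 = -√H/2)
l(d) = -I*√3*d²/2 (l(d) = (-I*√3/2)*d² = -I*√3*d²/2)
l(33 - 1*(-21)) - 1*(-3866) = -I*√3*(33 - 1*(-21))²/2 - 1*(-3866) = -I*√3*(33 + 21)²/2 + 3866 = -½*I*√3*54² + 3866 = -½*I*√3*2916 + 3866 = -1458*I*√3 + 3866 = 3866 - 1458*I*√3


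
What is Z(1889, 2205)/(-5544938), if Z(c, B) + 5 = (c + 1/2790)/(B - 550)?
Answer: 363611/522519876900 ≈ 6.9588e-7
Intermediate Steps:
Z(c, B) = -5 + (1/2790 + c)/(-550 + B) (Z(c, B) = -5 + (c + 1/2790)/(B - 550) = -5 + (c + 1/2790)/(-550 + B) = -5 + (1/2790 + c)/(-550 + B))
Z(1889, 2205)/(-5544938) = ((7672501/2790 + 1889 - 5*2205)/(-550 + 2205))/(-5544938) = ((7672501/2790 + 1889 - 11025)/1655)*(-1/5544938) = ((1/1655)*(-17816939/2790))*(-1/5544938) = -17816939/4617450*(-1/5544938) = 363611/522519876900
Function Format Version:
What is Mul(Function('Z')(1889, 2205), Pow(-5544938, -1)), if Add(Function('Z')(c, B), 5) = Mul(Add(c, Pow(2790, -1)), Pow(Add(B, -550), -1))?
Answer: Rational(363611, 522519876900) ≈ 6.9588e-7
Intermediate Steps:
Function('Z')(c, B) = Add(-5, Mul(Pow(Add(-550, B), -1), Add(Rational(1, 2790), c))) (Function('Z')(c, B) = Add(-5, Mul(Add(c, Pow(2790, -1)), Pow(Add(B, -550), -1))) = Add(-5, Mul(Add(c, Rational(1, 2790)), Pow(Add(-550, B), -1))) = Add(-5, Mul(Add(Rational(1, 2790), c), Pow(Add(-550, B), -1))) = Add(-5, Mul(Pow(Add(-550, B), -1), Add(Rational(1, 2790), c))))
Mul(Function('Z')(1889, 2205), Pow(-5544938, -1)) = Mul(Mul(Pow(Add(-550, 2205), -1), Add(Rational(7672501, 2790), 1889, Mul(-5, 2205))), Pow(-5544938, -1)) = Mul(Mul(Pow(1655, -1), Add(Rational(7672501, 2790), 1889, -11025)), Rational(-1, 5544938)) = Mul(Mul(Rational(1, 1655), Rational(-17816939, 2790)), Rational(-1, 5544938)) = Mul(Rational(-17816939, 4617450), Rational(-1, 5544938)) = Rational(363611, 522519876900)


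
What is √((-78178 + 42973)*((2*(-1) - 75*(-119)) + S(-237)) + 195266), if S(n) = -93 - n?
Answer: I*√319008469 ≈ 17861.0*I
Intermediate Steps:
√((-78178 + 42973)*((2*(-1) - 75*(-119)) + S(-237)) + 195266) = √((-78178 + 42973)*((2*(-1) - 75*(-119)) + (-93 - 1*(-237))) + 195266) = √(-35205*((-2 + 8925) + (-93 + 237)) + 195266) = √(-35205*(8923 + 144) + 195266) = √(-35205*9067 + 195266) = √(-319203735 + 195266) = √(-319008469) = I*√319008469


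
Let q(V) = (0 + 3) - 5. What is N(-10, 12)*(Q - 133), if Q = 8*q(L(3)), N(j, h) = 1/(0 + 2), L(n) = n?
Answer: -149/2 ≈ -74.500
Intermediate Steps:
q(V) = -2 (q(V) = 3 - 5 = -2)
N(j, h) = ½ (N(j, h) = 1/2 = ½)
Q = -16 (Q = 8*(-2) = -16)
N(-10, 12)*(Q - 133) = (-16 - 133)/2 = (½)*(-149) = -149/2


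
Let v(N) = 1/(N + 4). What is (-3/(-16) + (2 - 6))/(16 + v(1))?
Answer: -305/1296 ≈ -0.23534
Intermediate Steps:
v(N) = 1/(4 + N)
(-3/(-16) + (2 - 6))/(16 + v(1)) = (-3/(-16) + (2 - 6))/(16 + 1/(4 + 1)) = (-3*(-1/16) - 4)/(16 + 1/5) = (3/16 - 4)/(16 + ⅕) = -61/16/(81/5) = (5/81)*(-61/16) = -305/1296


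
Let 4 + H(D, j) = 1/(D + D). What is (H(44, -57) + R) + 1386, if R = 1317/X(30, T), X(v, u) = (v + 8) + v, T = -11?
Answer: 2096463/1496 ≈ 1401.4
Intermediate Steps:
X(v, u) = 8 + 2*v (X(v, u) = (8 + v) + v = 8 + 2*v)
R = 1317/68 (R = 1317/(8 + 2*30) = 1317/(8 + 60) = 1317/68 ≈ 19.368)
H(D, j) = -4 + 1/(2*D) (H(D, j) = -4 + 1/(D + D) = -4 + 1/(2*D))
(H(44, -57) + R) + 1386 = ((-4 + (1/2)/44) + 1317/68) + 1386 = ((-4 + (1/2)*(1/44)) + 1317/68) + 1386 = ((-4 + 1/88) + 1317/68) + 1386 = (-351/88 + 1317/68) + 1386 = 23007/1496 + 1386 = 2096463/1496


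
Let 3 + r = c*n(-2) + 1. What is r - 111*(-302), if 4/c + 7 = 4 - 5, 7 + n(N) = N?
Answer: 67049/2 ≈ 33525.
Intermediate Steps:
n(N) = -7 + N
c = -½ (c = 4/(-7 + (4 - 5)) = 4/(-7 - 1) = 4/(-8) = 4*(-⅛) = -½ ≈ -0.50000)
r = 5/2 (r = -3 + (-(-7 - 2)/2 + 1) = -3 + (-½*(-9) + 1) = -3 + (9/2 + 1) = -3 + 11/2 = 5/2 ≈ 2.5000)
r - 111*(-302) = 5/2 - 111*(-302) = 5/2 + 33522 = 67049/2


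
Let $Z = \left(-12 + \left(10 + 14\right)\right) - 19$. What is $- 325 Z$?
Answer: $2275$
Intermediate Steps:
$Z = -7$ ($Z = \left(-12 + 24\right) - 19 = 12 - 19 = -7$)
$- 325 Z = \left(-325\right) \left(-7\right) = 2275$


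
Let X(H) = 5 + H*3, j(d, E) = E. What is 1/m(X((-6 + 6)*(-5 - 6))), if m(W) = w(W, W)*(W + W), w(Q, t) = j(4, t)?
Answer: 1/50 ≈ 0.020000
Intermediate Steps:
w(Q, t) = t
X(H) = 5 + 3*H
m(W) = 2*W² (m(W) = W*(W + W) = W*(2*W) = 2*W²)
1/m(X((-6 + 6)*(-5 - 6))) = 1/(2*(5 + 3*((-6 + 6)*(-5 - 6)))²) = 1/(2*(5 + 3*(0*(-11)))²) = 1/(2*(5 + 3*0)²) = 1/(2*(5 + 0)²) = 1/(2*5²) = 1/(2*25) = 1/50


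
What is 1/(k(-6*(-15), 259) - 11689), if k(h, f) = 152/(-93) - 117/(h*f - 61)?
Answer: -2162157/25276997902 ≈ -8.5538e-5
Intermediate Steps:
k(h, f) = -152/93 - 117/(-61 + f*h) (k(h, f) = 152*(-1/93) - 117/(f*h - 61) = -152/93 - 117/(-61 + f*h))
1/(k(-6*(-15), 259) - 11689) = 1/((-1609 - 152*259*(-6*(-15)))/(93*(-61 + 259*(-6*(-15)))) - 11689) = 1/((-1609 - 152*259*90)/(93*(-61 + 259*90)) - 11689) = 1/((-1609 - 3543120)/(93*(-61 + 23310)) - 11689) = 1/((1/93)*(-3544729)/23249 - 11689) = 1/((1/93)*(1/23249)*(-3544729) - 11689) = 1/(-3544729/2162157 - 11689) = 1/(-25276997902/2162157) = -2162157/25276997902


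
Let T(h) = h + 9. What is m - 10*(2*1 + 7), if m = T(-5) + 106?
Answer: 20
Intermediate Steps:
T(h) = 9 + h
m = 110 (m = (9 - 5) + 106 = 4 + 106 = 110)
m - 10*(2*1 + 7) = 110 - 10*(2*1 + 7) = 110 - 10*(2 + 7) = 110 - 10*9 = 110 - 90 = 20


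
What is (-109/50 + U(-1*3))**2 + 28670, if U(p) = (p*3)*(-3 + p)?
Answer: 78388281/2500 ≈ 31355.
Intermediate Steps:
U(p) = 3*p*(-3 + p) (U(p) = (3*p)*(-3 + p) = 3*p*(-3 + p))
(-109/50 + U(-1*3))**2 + 28670 = (-109/50 + 3*(-1*3)*(-3 - 1*3))**2 + 28670 = (-109*1/50 + 3*(-3)*(-3 - 3))**2 + 28670 = (-109/50 + 3*(-3)*(-6))**2 + 28670 = (-109/50 + 54)**2 + 28670 = (2591/50)**2 + 28670 = 6713281/2500 + 28670 = 78388281/2500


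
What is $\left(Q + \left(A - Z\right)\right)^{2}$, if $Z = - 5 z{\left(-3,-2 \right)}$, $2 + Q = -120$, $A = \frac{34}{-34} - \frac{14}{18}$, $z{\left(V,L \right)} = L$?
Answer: $\frac{1449616}{81} \approx 17897.0$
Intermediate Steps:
$A = - \frac{16}{9}$ ($A = 34 \left(- \frac{1}{34}\right) - \frac{7}{9} = -1 - \frac{7}{9} = - \frac{16}{9} \approx -1.7778$)
$Q = -122$ ($Q = -2 - 120 = -122$)
$Z = 10$ ($Z = \left(-5\right) \left(-2\right) = 10$)
$\left(Q + \left(A - Z\right)\right)^{2} = \left(-122 - \frac{106}{9}\right)^{2} = \left(- \frac{1204}{9}\right)^{2} = \frac{1449616}{81}$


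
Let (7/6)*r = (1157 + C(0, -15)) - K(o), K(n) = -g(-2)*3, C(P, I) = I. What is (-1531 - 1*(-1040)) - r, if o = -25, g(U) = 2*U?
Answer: -10217/7 ≈ -1459.6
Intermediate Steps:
K(n) = 12 (K(n) = -2*(-2)*3 = -1*(-4)*3 = 4*3 = 12)
r = 6780/7 (r = 6*((1157 - 15) - 1*12)/7 = 6*(1142 - 12)/7 = (6/7)*1130 = 6780/7 ≈ 968.57)
(-1531 - 1*(-1040)) - r = (-1531 - 1*(-1040)) - 1*6780/7 = (-1531 + 1040) - 6780/7 = -491 - 6780/7 = -10217/7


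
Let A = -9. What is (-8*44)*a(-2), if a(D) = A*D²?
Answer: 12672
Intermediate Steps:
a(D) = -9*D²
(-8*44)*a(-2) = (-8*44)*(-9*(-2)²) = -(-3168)*4 = -352*(-36) = 12672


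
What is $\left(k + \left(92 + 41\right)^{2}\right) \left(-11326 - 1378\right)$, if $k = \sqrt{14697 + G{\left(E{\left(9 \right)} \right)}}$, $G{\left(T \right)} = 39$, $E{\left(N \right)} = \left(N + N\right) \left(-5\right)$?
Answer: $-224721056 - 50816 \sqrt{921} \approx -2.2626 \cdot 10^{8}$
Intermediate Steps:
$E{\left(N \right)} = - 10 N$ ($E{\left(N \right)} = 2 N \left(-5\right) = - 10 N$)
$k = 4 \sqrt{921}$ ($k = \sqrt{14697 + 39} = \sqrt{14736} = 4 \sqrt{921} \approx 121.39$)
$\left(k + \left(92 + 41\right)^{2}\right) \left(-11326 - 1378\right) = \left(4 \sqrt{921} + \left(92 + 41\right)^{2}\right) \left(-11326 - 1378\right) = \left(4 \sqrt{921} + 133^{2}\right) \left(-12704\right) = \left(4 \sqrt{921} + 17689\right) \left(-12704\right) = \left(17689 + 4 \sqrt{921}\right) \left(-12704\right) = -224721056 - 50816 \sqrt{921}$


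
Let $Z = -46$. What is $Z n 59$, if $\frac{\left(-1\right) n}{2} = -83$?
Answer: $-450524$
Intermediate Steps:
$n = 166$ ($n = \left(-2\right) \left(-83\right) = 166$)
$Z n 59 = \left(-46\right) 166 \cdot 59 = \left(-7636\right) 59 = -450524$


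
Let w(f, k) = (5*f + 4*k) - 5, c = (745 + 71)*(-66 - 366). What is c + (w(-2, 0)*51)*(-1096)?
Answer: 485928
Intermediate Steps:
c = -352512 (c = 816*(-432) = -352512)
w(f, k) = -5 + 4*k + 5*f (w(f, k) = (4*k + 5*f) - 5 = -5 + 4*k + 5*f)
c + (w(-2, 0)*51)*(-1096) = -352512 + ((-5 + 4*0 + 5*(-2))*51)*(-1096) = -352512 + ((-5 + 0 - 10)*51)*(-1096) = -352512 - 15*51*(-1096) = -352512 - 765*(-1096) = -352512 + 838440 = 485928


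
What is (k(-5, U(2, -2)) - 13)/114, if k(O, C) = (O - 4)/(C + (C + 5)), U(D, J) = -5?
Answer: -28/285 ≈ -0.098246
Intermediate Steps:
k(O, C) = (-4 + O)/(5 + 2*C) (k(O, C) = (-4 + O)/(C + (5 + C)) = (-4 + O)/(5 + 2*C))
(k(-5, U(2, -2)) - 13)/114 = ((-4 - 5)/(5 + 2*(-5)) - 13)/114 = (-9/(5 - 10) - 13)*(1/114) = (-9/(-5) - 13)*(1/114) = (-⅕*(-9) - 13)*(1/114) = (9/5 - 13)*(1/114) = -56/5*1/114 = -28/285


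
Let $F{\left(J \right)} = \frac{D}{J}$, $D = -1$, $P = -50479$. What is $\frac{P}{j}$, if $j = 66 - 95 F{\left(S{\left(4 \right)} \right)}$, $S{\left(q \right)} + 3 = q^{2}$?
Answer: $- \frac{656227}{953} \approx -688.59$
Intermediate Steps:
$S{\left(q \right)} = -3 + q^{2}$
$F{\left(J \right)} = - \frac{1}{J}$
$j = \frac{953}{13}$ ($j = 66 - 95 \left(- \frac{1}{-3 + 4^{2}}\right) = 66 - 95 \left(- \frac{1}{-3 + 16}\right) = 66 - 95 \left(- \frac{1}{13}\right) = 66 - 95 \left(\left(-1\right) \frac{1}{13}\right) = 66 - - \frac{95}{13} = 66 + \frac{95}{13} = \frac{953}{13} \approx 73.308$)
$\frac{P}{j} = - \frac{50479}{\frac{953}{13}} = \left(-50479\right) \frac{13}{953} = - \frac{656227}{953}$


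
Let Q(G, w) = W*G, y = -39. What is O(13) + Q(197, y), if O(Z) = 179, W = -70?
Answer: -13611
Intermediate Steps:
Q(G, w) = -70*G
O(13) + Q(197, y) = 179 - 70*197 = 179 - 13790 = -13611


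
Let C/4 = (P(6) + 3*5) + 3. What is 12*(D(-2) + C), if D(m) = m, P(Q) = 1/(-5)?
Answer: 4152/5 ≈ 830.40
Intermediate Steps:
P(Q) = -⅕
C = 356/5 (C = 4*((-⅕ + 3*5) + 3) = 4*((-⅕ + 15) + 3) = 4*(74/5 + 3) = 4*(89/5) = 356/5 ≈ 71.200)
12*(D(-2) + C) = 12*(-2 + 356/5) = 12*(346/5) = 4152/5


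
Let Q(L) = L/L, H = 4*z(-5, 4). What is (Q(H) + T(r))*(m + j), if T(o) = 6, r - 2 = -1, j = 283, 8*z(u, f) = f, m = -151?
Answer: 924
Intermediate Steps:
z(u, f) = f/8
H = 2 (H = 4*((1/8)*4) = 4*(1/2) = 2)
Q(L) = 1
r = 1 (r = 2 - 1 = 1)
(Q(H) + T(r))*(m + j) = (1 + 6)*(-151 + 283) = 7*132 = 924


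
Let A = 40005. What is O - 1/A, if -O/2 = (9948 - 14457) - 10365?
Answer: 1190068739/40005 ≈ 29748.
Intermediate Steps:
O = 29748 (O = -2*((9948 - 14457) - 10365) = -2*(-4509 - 10365) = -2*(-14874) = 29748)
O - 1/A = 29748 - 1/40005 = 1190068739/40005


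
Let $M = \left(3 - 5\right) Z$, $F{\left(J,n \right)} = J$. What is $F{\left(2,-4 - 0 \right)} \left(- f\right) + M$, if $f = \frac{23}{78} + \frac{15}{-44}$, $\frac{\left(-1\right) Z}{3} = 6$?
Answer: $\frac{30967}{858} \approx 36.092$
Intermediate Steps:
$Z = -18$ ($Z = \left(-3\right) 6 = -18$)
$f = - \frac{79}{1716}$ ($f = 23 \cdot \frac{1}{78} + 15 \left(- \frac{1}{44}\right) = \frac{23}{78} - \frac{15}{44} = - \frac{79}{1716} \approx -0.046037$)
$M = 36$ ($M = \left(3 - 5\right) \left(-18\right) = \left(-2\right) \left(-18\right) = 36$)
$F{\left(2,-4 - 0 \right)} \left(- f\right) + M = 2 \left(\left(-1\right) \left(- \frac{79}{1716}\right)\right) + 36 = 2 \cdot \frac{79}{1716} + 36 = \frac{79}{858} + 36 = \frac{30967}{858}$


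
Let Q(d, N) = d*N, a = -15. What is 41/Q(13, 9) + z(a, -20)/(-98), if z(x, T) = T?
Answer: 3179/5733 ≈ 0.55451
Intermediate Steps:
Q(d, N) = N*d
41/Q(13, 9) + z(a, -20)/(-98) = 41/((9*13)) - 20/(-98) = 41/117 - 20*(-1/98) = 41*(1/117) + 10/49 = 41/117 + 10/49 = 3179/5733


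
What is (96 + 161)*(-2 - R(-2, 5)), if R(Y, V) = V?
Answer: -1799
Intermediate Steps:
(96 + 161)*(-2 - R(-2, 5)) = (96 + 161)*(-2 - 1*5) = 257*(-2 - 5) = 257*(-7) = -1799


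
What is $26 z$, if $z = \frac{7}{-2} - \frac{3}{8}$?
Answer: $- \frac{403}{4} \approx -100.75$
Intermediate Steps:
$z = - \frac{31}{8}$ ($z = 7 \left(- \frac{1}{2}\right) - \frac{3}{8} = - \frac{7}{2} - \frac{3}{8} = - \frac{31}{8} \approx -3.875$)
$26 z = 26 \left(- \frac{31}{8}\right) = - \frac{403}{4}$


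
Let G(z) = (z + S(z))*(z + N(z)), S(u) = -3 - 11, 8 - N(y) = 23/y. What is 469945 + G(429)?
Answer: 279398155/429 ≈ 6.5128e+5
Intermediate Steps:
N(y) = 8 - 23/y
S(u) = -14
G(z) = (-14 + z)*(8 + z - 23/z) (G(z) = (z - 14)*(z + (8 - 23/z)) = (-14 + z)*(8 + z - 23/z))
469945 + G(429) = 469945 + (-135 + 429² - 6*429 + 322/429) = 469945 + (-135 + 184041 - 2574 + 322*(1/429)) = 469945 + (-135 + 184041 - 2574 + 322/429) = 469945 + 77791750/429 = 279398155/429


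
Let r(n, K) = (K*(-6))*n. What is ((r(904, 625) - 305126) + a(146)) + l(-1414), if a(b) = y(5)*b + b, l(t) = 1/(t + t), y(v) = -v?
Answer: -10451467881/2828 ≈ -3.6957e+6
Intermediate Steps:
r(n, K) = -6*K*n (r(n, K) = (-6*K)*n = -6*K*n)
l(t) = 1/(2*t)
a(b) = -4*b (a(b) = (-1*5)*b + b = -5*b + b = -4*b)
((r(904, 625) - 305126) + a(146)) + l(-1414) = ((-6*625*904 - 305126) - 4*146) + (½)/(-1414) = ((-3390000 - 305126) - 584) + (½)*(-1/1414) = (-3695126 - 584) - 1/2828 = -3695710 - 1/2828 = -10451467881/2828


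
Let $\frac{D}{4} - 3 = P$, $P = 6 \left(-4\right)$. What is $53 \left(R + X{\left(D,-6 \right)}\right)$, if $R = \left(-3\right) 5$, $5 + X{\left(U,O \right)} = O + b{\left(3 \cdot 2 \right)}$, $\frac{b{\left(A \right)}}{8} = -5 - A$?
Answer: $-6042$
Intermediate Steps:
$P = -24$
$b{\left(A \right)} = -40 - 8 A$ ($b{\left(A \right)} = 8 \left(-5 - A\right) = -40 - 8 A$)
$D = -84$ ($D = 12 + 4 \left(-24\right) = 12 - 96 = -84$)
$X{\left(U,O \right)} = -93 + O$ ($X{\left(U,O \right)} = -5 - \left(40 - O + 8 \cdot 3 \cdot 2\right) = -5 + \left(O - 88\right) = -5 + \left(-88 + O\right) = -93 + O$)
$R = -15$
$53 \left(R + X{\left(D,-6 \right)}\right) = 53 \left(-15 - 99\right) = 53 \left(-114\right) = -6042$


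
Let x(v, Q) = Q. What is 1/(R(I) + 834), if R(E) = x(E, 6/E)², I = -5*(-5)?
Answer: 625/521286 ≈ 0.0011990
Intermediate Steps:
I = 25 (I = -1*(-25) = 25)
R(E) = 36/E² (R(E) = (6/E)² = 36/E²)
1/(R(I) + 834) = 1/(36/25² + 834) = 1/(36*(1/625) + 834) = 1/(36/625 + 834) = 1/(521286/625) = 625/521286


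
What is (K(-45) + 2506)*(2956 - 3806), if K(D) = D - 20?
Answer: -2074850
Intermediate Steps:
K(D) = -20 + D
(K(-45) + 2506)*(2956 - 3806) = ((-20 - 45) + 2506)*(2956 - 3806) = (-65 + 2506)*(-850) = 2441*(-850) = -2074850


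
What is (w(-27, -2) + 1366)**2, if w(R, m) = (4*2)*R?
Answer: 1322500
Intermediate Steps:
w(R, m) = 8*R
(w(-27, -2) + 1366)**2 = (8*(-27) + 1366)**2 = (-216 + 1366)**2 = 1150**2 = 1322500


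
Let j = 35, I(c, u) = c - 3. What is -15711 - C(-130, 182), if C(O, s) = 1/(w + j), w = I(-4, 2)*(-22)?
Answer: -2969380/189 ≈ -15711.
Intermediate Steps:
I(c, u) = -3 + c
w = 154 (w = (-3 - 4)*(-22) = -7*(-22) = 154)
C(O, s) = 1/189 (C(O, s) = 1/(154 + 35) = 1/189)
-15711 - C(-130, 182) = -15711 - 1*1/189 = -15711 - 1/189 = -2969380/189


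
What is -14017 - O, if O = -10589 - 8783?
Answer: 5355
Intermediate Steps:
O = -19372
-14017 - O = -14017 - 1*(-19372) = -14017 + 19372 = 5355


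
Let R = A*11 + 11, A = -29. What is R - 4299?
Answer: -4607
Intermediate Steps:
R = -308 (R = -29*11 + 11 = -319 + 11 = -308)
R - 4299 = -308 - 4299 = -4607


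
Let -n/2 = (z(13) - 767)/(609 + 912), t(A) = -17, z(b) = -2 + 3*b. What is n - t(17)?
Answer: 27317/1521 ≈ 17.960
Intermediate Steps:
n = 1460/1521 (n = -2*((-2 + 3*13) - 767)/(609 + 912) = -2*((-2 + 39) - 767)/1521 = -2*(37 - 767)/1521 = -(-1460)/1521 = -2*(-730/1521) = 1460/1521 ≈ 0.95990)
n - t(17) = 1460/1521 - 1*(-17) = 1460/1521 + 17 = 27317/1521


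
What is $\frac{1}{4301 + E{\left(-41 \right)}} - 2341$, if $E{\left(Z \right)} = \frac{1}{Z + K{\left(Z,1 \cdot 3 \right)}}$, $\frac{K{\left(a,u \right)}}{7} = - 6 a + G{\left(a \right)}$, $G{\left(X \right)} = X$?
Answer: $- \frac{14035686501}{5995595} \approx -2341.0$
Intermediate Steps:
$K{\left(a,u \right)} = - 35 a$ ($K{\left(a,u \right)} = 7 \left(- 6 a + a\right) = 7 \left(- 5 a\right) = - 35 a$)
$E{\left(Z \right)} = - \frac{1}{34 Z}$ ($E{\left(Z \right)} = \frac{1}{Z - 35 Z} = \frac{1}{\left(-34\right) Z} = - \frac{1}{34 Z}$)
$\frac{1}{4301 + E{\left(-41 \right)}} - 2341 = \frac{1}{4301 - \frac{1}{34 \left(-41\right)}} - 2341 = \frac{1}{4301 - - \frac{1}{1394}} - 2341 = \frac{1}{4301 + \frac{1}{1394}} - 2341 = \frac{1}{\frac{5995595}{1394}} - 2341 = \frac{1394}{5995595} - 2341 = - \frac{14035686501}{5995595}$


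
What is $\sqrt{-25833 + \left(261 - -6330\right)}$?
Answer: $3 i \sqrt{2138} \approx 138.72 i$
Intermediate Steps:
$\sqrt{-25833 + \left(261 - -6330\right)} = \sqrt{-25833 + \left(261 + 6330\right)} = \sqrt{-25833 + 6591} = \sqrt{-19242} = 3 i \sqrt{2138}$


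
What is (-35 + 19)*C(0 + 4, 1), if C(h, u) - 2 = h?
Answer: -96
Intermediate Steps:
C(h, u) = 2 + h
(-35 + 19)*C(0 + 4, 1) = (-35 + 19)*(2 + (0 + 4)) = -16*(2 + 4) = -16*6 = -96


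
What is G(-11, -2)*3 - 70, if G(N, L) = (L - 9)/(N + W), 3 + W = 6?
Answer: -527/8 ≈ -65.875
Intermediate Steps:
W = 3 (W = -3 + 6 = 3)
G(N, L) = (-9 + L)/(3 + N) (G(N, L) = (L - 9)/(N + 3) = (-9 + L)/(3 + N))
G(-11, -2)*3 - 70 = ((-9 - 2)/(3 - 11))*3 - 70 = (-11/(-8))*3 - 70 = -⅛*(-11)*3 - 70 = (11/8)*3 - 70 = 33/8 - 70 = -527/8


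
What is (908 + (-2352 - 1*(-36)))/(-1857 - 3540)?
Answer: 1408/5397 ≈ 0.26089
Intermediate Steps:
(908 + (-2352 - 1*(-36)))/(-1857 - 3540) = (908 + (-2352 + 36))/(-5397) = (908 - 2316)*(-1/5397) = -1408*(-1/5397) = 1408/5397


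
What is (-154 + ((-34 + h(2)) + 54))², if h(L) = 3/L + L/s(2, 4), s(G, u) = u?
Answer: 17424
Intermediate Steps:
h(L) = 3/L + L/4
(-154 + ((-34 + h(2)) + 54))² = (-154 + ((-34 + (3/2 + (¼)*2)) + 54))² = (-154 + ((-34 + (3*(½) + ½)) + 54))² = (-154 + ((-34 + (3/2 + ½)) + 54))² = (-154 + ((-34 + 2) + 54))² = (-154 + (-32 + 54))² = (-154 + 22)² = (-132)² = 17424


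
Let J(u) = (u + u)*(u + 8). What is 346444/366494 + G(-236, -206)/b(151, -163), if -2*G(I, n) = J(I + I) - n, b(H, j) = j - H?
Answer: 40205825125/57539558 ≈ 698.75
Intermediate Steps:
J(u) = 2*u*(8 + u) (J(u) = (2*u)*(8 + u) = 2*u*(8 + u))
G(I, n) = n/2 - 2*I*(8 + 2*I) (G(I, n) = -(2*(I + I)*(8 + (I + I)) - n)/2 = -(2*(2*I)*(8 + 2*I) - n)/2 = -(4*I*(8 + 2*I) - n)/2 = -(-n + 4*I*(8 + 2*I))/2 = n/2 - 2*I*(8 + 2*I))
346444/366494 + G(-236, -206)/b(151, -163) = 346444/366494 + ((1/2)*(-206) - 4*(-236)*(4 - 236))/(-163 - 1*151) = 346444*(1/366494) + (-103 - 4*(-236)*(-232))/(-163 - 151) = 173222/183247 + (-103 - 219008)/(-314) = 173222/183247 - 219111*(-1/314) = 173222/183247 + 219111/314 = 40205825125/57539558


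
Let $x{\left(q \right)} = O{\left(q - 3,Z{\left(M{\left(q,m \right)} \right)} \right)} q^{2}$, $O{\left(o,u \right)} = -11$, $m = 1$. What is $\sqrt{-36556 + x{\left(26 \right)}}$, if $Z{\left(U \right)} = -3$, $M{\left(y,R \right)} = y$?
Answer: $6 i \sqrt{1222} \approx 209.74 i$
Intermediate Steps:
$x{\left(q \right)} = - 11 q^{2}$
$\sqrt{-36556 + x{\left(26 \right)}} = \sqrt{-36556 - 11 \cdot 26^{2}} = \sqrt{-36556 - 7436} = \sqrt{-43992} = 6 i \sqrt{1222}$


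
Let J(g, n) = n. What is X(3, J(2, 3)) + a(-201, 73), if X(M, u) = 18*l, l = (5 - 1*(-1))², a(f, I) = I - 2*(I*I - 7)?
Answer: -9923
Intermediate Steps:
a(f, I) = 14 + I - 2*I² (a(f, I) = I - 2*(I² - 7) = I - 2*(-7 + I²) = I + (14 - 2*I²) = 14 + I - 2*I²)
l = 36 (l = (5 + 1)² = 6² = 36)
X(M, u) = 648 (X(M, u) = 18*36 = 648)
X(3, J(2, 3)) + a(-201, 73) = 648 + (14 + 73 - 2*73²) = 648 + (14 + 73 - 2*5329) = 648 + (14 + 73 - 10658) = 648 - 10571 = -9923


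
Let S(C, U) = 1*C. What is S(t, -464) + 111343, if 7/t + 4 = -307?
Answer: 34627666/311 ≈ 1.1134e+5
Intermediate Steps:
t = -7/311 (t = 7/(-4 - 307) = 7/(-311) = 7*(-1/311) = -7/311 ≈ -0.022508)
S(C, U) = C
S(t, -464) + 111343 = -7/311 + 111343 = 34627666/311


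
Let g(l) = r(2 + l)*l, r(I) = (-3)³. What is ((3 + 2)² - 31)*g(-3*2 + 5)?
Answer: -162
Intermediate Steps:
r(I) = -27
g(l) = -27*l
((3 + 2)² - 31)*g(-3*2 + 5) = ((3 + 2)² - 31)*(-27*(-3*2 + 5)) = (5² - 31)*(-27*(-6 + 5)) = (25 - 31)*(-27*(-1)) = -6*27 = -162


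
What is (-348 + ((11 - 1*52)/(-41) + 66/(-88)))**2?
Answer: 1934881/16 ≈ 1.2093e+5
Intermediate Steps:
(-348 + ((11 - 1*52)/(-41) + 66/(-88)))**2 = (-348 + ((11 - 52)*(-1/41) + 66*(-1/88)))**2 = (-348 + (-41*(-1/41) - 3/4))**2 = (-348 + (1 - 3/4))**2 = (-348 + 1/4)**2 = (-1391/4)**2 = 1934881/16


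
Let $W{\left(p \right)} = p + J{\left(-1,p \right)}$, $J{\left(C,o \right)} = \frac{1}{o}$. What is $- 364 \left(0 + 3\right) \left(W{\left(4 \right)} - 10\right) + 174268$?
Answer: $180547$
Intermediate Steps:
$W{\left(p \right)} = p + \frac{1}{p}$
$- 364 \left(0 + 3\right) \left(W{\left(4 \right)} - 10\right) + 174268 = - 364 \left(0 + 3\right) \left(\left(4 + \frac{1}{4}\right) - 10\right) + 174268 = - 364 \cdot 3 \left(\left(4 + \frac{1}{4}\right) - 10\right) + 174268 = - 364 \cdot 3 \left(\frac{17}{4} - 10\right) + 174268 = - 364 \cdot 3 \left(- \frac{23}{4}\right) + 174268 = \left(-364\right) \left(- \frac{69}{4}\right) + 174268 = 6279 + 174268 = 180547$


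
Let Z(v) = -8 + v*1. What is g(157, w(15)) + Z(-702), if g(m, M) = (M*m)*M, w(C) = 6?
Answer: 4942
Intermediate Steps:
Z(v) = -8 + v
g(m, M) = m*M**2
g(157, w(15)) + Z(-702) = 157*6**2 + (-8 - 702) = 157*36 - 710 = 5652 - 710 = 4942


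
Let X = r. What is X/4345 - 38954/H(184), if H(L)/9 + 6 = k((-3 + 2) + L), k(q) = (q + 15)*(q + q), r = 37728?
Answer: 12217680947/1416813255 ≈ 8.6234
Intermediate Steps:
X = 37728
k(q) = 2*q*(15 + q) (k(q) = (15 + q)*(2*q) = 2*q*(15 + q))
H(L) = -54 + 18*(-1 + L)*(14 + L) (H(L) = -54 + 9*(2*((-3 + 2) + L)*(15 + ((-3 + 2) + L))) = -54 + 9*(2*(-1 + L)*(15 + (-1 + L))) = -54 + 9*(2*(-1 + L)*(14 + L)) = -54 + 18*(-1 + L)*(14 + L))
X/4345 - 38954/H(184) = 37728/4345 - 38954/(-54 + 18*(-1 + 184)*(14 + 184)) = 37728*(1/4345) - 38954/(-54 + 18*183*198) = 37728/4345 - 38954/(-54 + 652212) = 37728/4345 - 38954/652158 = 37728/4345 - 38954*1/652158 = 37728/4345 - 19477/326079 = 12217680947/1416813255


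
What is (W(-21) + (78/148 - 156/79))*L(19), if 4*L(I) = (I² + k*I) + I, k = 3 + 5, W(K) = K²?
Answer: 341759859/5846 ≈ 58460.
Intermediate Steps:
k = 8
L(I) = I²/4 + 9*I/4 (L(I) = ((I² + 8*I) + I)/4 = (I² + 9*I)/4 = I²/4 + 9*I/4)
(W(-21) + (78/148 - 156/79))*L(19) = ((-21)² + (78/148 - 156/79))*((¼)*19*(9 + 19)) = (441 + (78*(1/148) - 156*1/79))*((¼)*19*28) = (441 + (39/74 - 156/79))*133 = (441 - 8463/5846)*133 = (2569623/5846)*133 = 341759859/5846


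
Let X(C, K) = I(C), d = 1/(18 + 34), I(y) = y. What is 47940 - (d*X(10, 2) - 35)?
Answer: 1247345/26 ≈ 47975.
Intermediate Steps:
d = 1/52 ≈ 0.019231
X(C, K) = C
47940 - (d*X(10, 2) - 35) = 47940 - ((1/52)*10 - 35) = 47940 - (5/26 - 35) = 47940 - 1*(-905/26) = 47940 + 905/26 = 1247345/26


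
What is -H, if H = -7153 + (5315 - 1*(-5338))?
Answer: -3500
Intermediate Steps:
H = 3500 (H = -7153 + (5315 + 5338) = -7153 + 10653 = 3500)
-H = -1*3500 = -3500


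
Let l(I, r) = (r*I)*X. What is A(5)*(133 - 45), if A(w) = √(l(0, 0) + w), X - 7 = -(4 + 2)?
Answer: 88*√5 ≈ 196.77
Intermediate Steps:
X = 1 (X = 7 - (4 + 2) = 7 - 1*6 = 7 - 6 = 1)
l(I, r) = I*r (l(I, r) = (r*I)*1 = (I*r)*1 = I*r)
A(w) = √w (A(w) = √(0*0 + w) = √(0 + w) = √w)
A(5)*(133 - 45) = √5*(133 - 45) = √5*88 = 88*√5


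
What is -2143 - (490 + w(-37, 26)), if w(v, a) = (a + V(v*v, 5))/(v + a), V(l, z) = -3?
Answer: -28940/11 ≈ -2630.9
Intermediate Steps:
w(v, a) = (-3 + a)/(a + v) (w(v, a) = (a - 3)/(v + a) = (-3 + a)/(a + v))
-2143 - (490 + w(-37, 26)) = -2143 - (490 + (-3 + 26)/(26 - 37)) = -2143 - (490 + 23/(-11)) = -2143 - (490 - 1/11*23) = -2143 - (490 - 23/11) = -2143 - 1*5367/11 = -2143 - 5367/11 = -28940/11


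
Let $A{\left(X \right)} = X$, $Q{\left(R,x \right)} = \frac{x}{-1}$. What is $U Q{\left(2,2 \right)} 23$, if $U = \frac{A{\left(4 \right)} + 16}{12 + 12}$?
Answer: $- \frac{115}{3} \approx -38.333$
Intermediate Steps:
$Q{\left(R,x \right)} = - x$ ($Q{\left(R,x \right)} = x \left(-1\right) = - x$)
$U = \frac{5}{6}$ ($U = \frac{4 + 16}{12 + 12} = \frac{20}{24} = 20 \cdot \frac{1}{24} = \frac{5}{6} \approx 0.83333$)
$U Q{\left(2,2 \right)} 23 = \frac{5 \left(\left(-1\right) 2\right)}{6} \cdot 23 = \frac{5}{6} \left(-2\right) 23 = \left(- \frac{5}{3}\right) 23 = - \frac{115}{3}$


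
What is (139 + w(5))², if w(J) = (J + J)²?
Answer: 57121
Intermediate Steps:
w(J) = 4*J² (w(J) = (2*J)² = 4*J²)
(139 + w(5))² = (139 + 4*5²)² = (139 + 4*25)² = (139 + 100)² = 239² = 57121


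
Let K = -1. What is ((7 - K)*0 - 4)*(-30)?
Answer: 120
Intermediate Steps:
((7 - K)*0 - 4)*(-30) = ((7 - 1*(-1))*0 - 4)*(-30) = ((7 + 1)*0 - 4)*(-30) = (8*0 - 4)*(-30) = (0 - 4)*(-30) = -4*(-30) = 120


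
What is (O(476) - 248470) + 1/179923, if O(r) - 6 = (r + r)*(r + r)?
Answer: 118360546321/179923 ≈ 6.5784e+5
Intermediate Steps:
O(r) = 6 + 4*r² (O(r) = 6 + (r + r)*(r + r) = 6 + (2*r)*(2*r) = 6 + 4*r²)
(O(476) - 248470) + 1/179923 = ((6 + 4*476²) - 248470) + 1/179923 = ((6 + 4*226576) - 248470) + 1/179923 = ((6 + 906304) - 248470) + 1/179923 = (906310 - 248470) + 1/179923 = 657840 + 1/179923 = 118360546321/179923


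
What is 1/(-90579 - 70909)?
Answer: -1/161488 ≈ -6.1924e-6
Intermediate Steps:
1/(-90579 - 70909) = 1/(-161488) = -1/161488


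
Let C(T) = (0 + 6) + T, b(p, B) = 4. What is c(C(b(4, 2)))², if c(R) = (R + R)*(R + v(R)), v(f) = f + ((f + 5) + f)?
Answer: 810000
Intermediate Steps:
v(f) = 5 + 3*f (v(f) = f + ((5 + f) + f) = f + (5 + 2*f) = 5 + 3*f)
C(T) = 6 + T
c(R) = 2*R*(5 + 4*R) (c(R) = (R + R)*(R + (5 + 3*R)) = (2*R)*(5 + 4*R) = 2*R*(5 + 4*R))
c(C(b(4, 2)))² = (2*(6 + 4)*(5 + 4*(6 + 4)))² = (2*10*(5 + 4*10))² = (2*10*(5 + 40))² = (2*10*45)² = 900² = 810000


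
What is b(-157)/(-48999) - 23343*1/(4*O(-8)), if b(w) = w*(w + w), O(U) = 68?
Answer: -1157192713/13327728 ≈ -86.826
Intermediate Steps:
b(w) = 2*w² (b(w) = w*(2*w) = 2*w²)
b(-157)/(-48999) - 23343*1/(4*O(-8)) = (2*(-157)²)/(-48999) - 23343/(68*4) = (2*24649)*(-1/48999) - 23343/272 = 49298*(-1/48999) - 23343*1/272 = -49298/48999 - 23343/272 = -1157192713/13327728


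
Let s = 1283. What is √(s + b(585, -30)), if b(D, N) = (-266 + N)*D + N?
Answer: I*√171907 ≈ 414.62*I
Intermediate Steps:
b(D, N) = N + D*(-266 + N) (b(D, N) = D*(-266 + N) + N = N + D*(-266 + N))
√(s + b(585, -30)) = √(1283 + (-30 - 266*585 + 585*(-30))) = √(1283 + (-30 - 155610 - 17550)) = √(1283 - 173190) = √(-171907) = I*√171907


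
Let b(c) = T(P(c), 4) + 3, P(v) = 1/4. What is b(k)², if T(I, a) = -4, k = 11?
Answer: 1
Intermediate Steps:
P(v) = ¼
b(c) = -1 (b(c) = -4 + 3 = -1)
b(k)² = (-1)² = 1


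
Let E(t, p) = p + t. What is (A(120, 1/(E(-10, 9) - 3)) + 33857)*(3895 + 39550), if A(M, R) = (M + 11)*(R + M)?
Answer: 8609799765/4 ≈ 2.1524e+9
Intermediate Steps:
A(M, R) = (11 + M)*(M + R)
(A(120, 1/(E(-10, 9) - 3)) + 33857)*(3895 + 39550) = ((120² + 11*120 + 11/((9 - 10) - 3) + 120/((9 - 10) - 3)) + 33857)*(3895 + 39550) = ((14400 + 1320 + 11/(-1 - 3) + 120/(-1 - 3)) + 33857)*43445 = ((14400 + 1320 + 11/(-4) + 120/(-4)) + 33857)*43445 = ((14400 + 1320 + 11*(-¼) + 120*(-¼)) + 33857)*43445 = ((14400 + 1320 - 11/4 - 30) + 33857)*43445 = (62749/4 + 33857)*43445 = (198177/4)*43445 = 8609799765/4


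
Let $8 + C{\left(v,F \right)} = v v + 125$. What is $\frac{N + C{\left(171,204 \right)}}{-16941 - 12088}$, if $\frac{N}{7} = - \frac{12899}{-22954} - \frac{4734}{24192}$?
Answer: $- \frac{2230981681}{2205787584} \approx -1.0114$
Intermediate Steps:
$C{\left(v,F \right)} = 117 + v^{2}$ ($C{\left(v,F \right)} = -8 + \left(v v + 125\right) = -8 + \left(v^{2} + 125\right) = -8 + \left(125 + v^{2}\right) = 117 + v^{2}$)
$N = \frac{5649677}{2203584}$ ($N = 7 \left(- \frac{12899}{-22954} - \frac{4734}{24192}\right) = 7 \left(\left(-12899\right) \left(- \frac{1}{22954}\right) - \frac{263}{1344}\right) = 7 \left(\frac{12899}{22954} - \frac{263}{1344}\right) = 7 \cdot \frac{5649677}{15425088} = \frac{5649677}{2203584} \approx 2.5639$)
$\frac{N + C{\left(171,204 \right)}}{-16941 - 12088} = \frac{\frac{5649677}{2203584} + \left(117 + 171^{2}\right)}{-16941 - 12088} = \frac{\frac{5649677}{2203584} + \left(117 + 29241\right)}{-29029} = \left(\frac{5649677}{2203584} + 29358\right) \left(- \frac{1}{29029}\right) = \frac{64698468749}{2203584} \left(- \frac{1}{29029}\right) = - \frac{2230981681}{2205787584}$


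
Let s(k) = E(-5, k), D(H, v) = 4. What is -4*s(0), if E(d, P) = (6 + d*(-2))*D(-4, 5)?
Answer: -256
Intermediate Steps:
E(d, P) = 24 - 8*d (E(d, P) = (6 + d*(-2))*4 = (6 - 2*d)*4 = 24 - 8*d)
s(k) = 64 (s(k) = 24 - 8*(-5) = 24 + 40 = 64)
-4*s(0) = -4*64 = -256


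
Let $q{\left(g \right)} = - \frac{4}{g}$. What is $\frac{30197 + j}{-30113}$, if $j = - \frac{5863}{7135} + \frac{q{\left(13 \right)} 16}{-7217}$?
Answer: $- \frac{20213709762612}{20158028700355} \approx -1.0028$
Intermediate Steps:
$j = - \frac{549615883}{669412835}$ ($j = - \frac{5863}{7135} + \frac{- \frac{4}{13} \cdot 16}{-7217} = \left(-5863\right) \frac{1}{7135} + \left(-4\right) \frac{1}{13} \cdot 16 \left(- \frac{1}{7217}\right) = - \frac{5863}{7135} + \left(- \frac{4}{13}\right) 16 \left(- \frac{1}{7217}\right) = - \frac{5863}{7135} - - \frac{64}{93821} = - \frac{5863}{7135} + \frac{64}{93821} = - \frac{549615883}{669412835} \approx -0.82104$)
$\frac{30197 + j}{-30113} = \frac{30197 - \frac{549615883}{669412835}}{-30113} = \frac{20213709762612}{669412835} \left(- \frac{1}{30113}\right) = - \frac{20213709762612}{20158028700355}$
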